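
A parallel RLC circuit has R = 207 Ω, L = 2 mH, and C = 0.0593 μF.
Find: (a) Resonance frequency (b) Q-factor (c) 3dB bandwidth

Step 1 — Resonance: ω₀ = 1/√(LC) = 1/√(0.002·5.93e-08) = 9.182e+04 rad/s.
Step 2 — f₀ = ω₀/(2π) = 1.461e+04 Hz.
Step 3 — Parallel Q: Q = R/(ω₀L) = 207/(9.182e+04·0.002) = 1.127.
Step 4 — Bandwidth: Δω = ω₀/Q = 8.147e+04 rad/s; BW = Δω/(2π) = 1.297e+04 Hz.

(a) f₀ = 1.461e+04 Hz  (b) Q = 1.127  (c) BW = 1.297e+04 Hz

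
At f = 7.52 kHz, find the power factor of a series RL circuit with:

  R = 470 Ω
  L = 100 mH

Step 1 — Angular frequency: ω = 2π·f = 2π·7520 = 4.725e+04 rad/s.
Step 2 — Component impedances:
  R: Z = R = 470 Ω
  L: Z = jωL = j·4.725e+04·0.1 = 0 + j4725 Ω
Step 3 — Series combination: Z_total = R + L = 470 + j4725 Ω = 4748∠84.3° Ω.
Step 4 — Power factor: PF = cos(φ) = Re(Z)/|Z| = 470/4748.3 = 0.09898.
Step 5 — Type: Im(Z) = 4725 ⇒ lagging (phase φ = 84.3°).

PF = 0.09898 (lagging, φ = 84.3°)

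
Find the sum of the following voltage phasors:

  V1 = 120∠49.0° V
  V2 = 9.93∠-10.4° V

Step 1 — Convert each phasor to rectangular form:
  V1 = 120·(cos(49.0°) + j·sin(49.0°)) = 78.73 + j90.57 V
  V2 = 9.93·(cos(-10.4°) + j·sin(-10.4°)) = 9.767 - j1.793 V
Step 2 — Sum components: V_total = 88.49 + j88.77 V.
Step 3 — Convert to polar: |V_total| = 125.3 V, ∠V_total = 45.1°.

V_total = 125.3∠45.1° V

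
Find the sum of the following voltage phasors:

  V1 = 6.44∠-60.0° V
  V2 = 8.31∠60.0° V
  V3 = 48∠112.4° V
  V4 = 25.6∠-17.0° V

Step 1 — Convert each phasor to rectangular form:
  V1 = 6.44·(cos(-60.0°) + j·sin(-60.0°)) = 3.22 - j5.577 V
  V2 = 8.31·(cos(60.0°) + j·sin(60.0°)) = 4.155 + j7.197 V
  V3 = 48·(cos(112.4°) + j·sin(112.4°)) = -18.29 + j44.38 V
  V4 = 25.6·(cos(-17.0°) + j·sin(-17.0°)) = 24.48 - j7.485 V
Step 2 — Sum components: V_total = 13.57 + j38.51 V.
Step 3 — Convert to polar: |V_total| = 40.83 V, ∠V_total = 70.6°.

V_total = 40.83∠70.6° V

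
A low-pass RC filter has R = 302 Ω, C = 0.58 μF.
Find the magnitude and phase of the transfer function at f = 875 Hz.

Step 1 — Angular frequency: ω = 2π·875 = 5498 rad/s.
Step 2 — Transfer function: H(jω) = 1/(1 + jωRC).
Step 3 — Denominator: 1 + jωRC = 1 + j·5498·302·5.8e-07 = 1 + j0.963.
Step 4 — H = 0.5188 - j0.4996.
Step 5 — Magnitude: |H| = 0.7203 (-2.8 dB); phase: φ = -43.9°.

|H| = 0.7203 (-2.8 dB), φ = -43.9°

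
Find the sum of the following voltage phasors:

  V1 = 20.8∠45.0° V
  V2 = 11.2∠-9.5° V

Step 1 — Convert each phasor to rectangular form:
  V1 = 20.8·(cos(45.0°) + j·sin(45.0°)) = 14.71 + j14.71 V
  V2 = 11.2·(cos(-9.5°) + j·sin(-9.5°)) = 11.05 - j1.849 V
Step 2 — Sum components: V_total = 25.75 + j12.86 V.
Step 3 — Convert to polar: |V_total| = 28.79 V, ∠V_total = 26.5°.

V_total = 28.79∠26.5° V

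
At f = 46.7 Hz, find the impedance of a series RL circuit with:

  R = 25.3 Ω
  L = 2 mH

Step 1 — Angular frequency: ω = 2π·f = 2π·46.7 = 293.4 rad/s.
Step 2 — Component impedances:
  R: Z = R = 25.3 Ω
  L: Z = jωL = j·293.4·0.002 = 0 + j0.5868 Ω
Step 3 — Series combination: Z_total = R + L = 25.3 + j0.5868 Ω = 25.31∠1.3° Ω.

Z = 25.3 + j0.5868 Ω = 25.31∠1.3° Ω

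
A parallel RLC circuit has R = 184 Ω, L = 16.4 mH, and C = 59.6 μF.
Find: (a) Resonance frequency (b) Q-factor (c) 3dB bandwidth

Step 1 — Resonance: ω₀ = 1/√(LC) = 1/√(0.0164·5.96e-05) = 1011 rad/s.
Step 2 — f₀ = ω₀/(2π) = 161 Hz.
Step 3 — Parallel Q: Q = R/(ω₀L) = 184/(1011·0.0164) = 11.09.
Step 4 — Bandwidth: Δω = ω₀/Q = 91.19 rad/s; BW = Δω/(2π) = 14.51 Hz.

(a) f₀ = 161 Hz  (b) Q = 11.09  (c) BW = 14.51 Hz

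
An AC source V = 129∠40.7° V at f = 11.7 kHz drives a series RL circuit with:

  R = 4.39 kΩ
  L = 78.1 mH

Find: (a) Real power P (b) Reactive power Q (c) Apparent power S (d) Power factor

Step 1 — Angular frequency: ω = 2π·f = 2π·1.17e+04 = 7.351e+04 rad/s.
Step 2 — Component impedances:
  R: Z = R = 4390 Ω
  L: Z = jωL = j·7.351e+04·0.0781 = 0 + j5741 Ω
Step 3 — Series combination: Z_total = R + L = 4390 + j5741 Ω = 7227∠52.6° Ω.
Step 4 — Source phasor: V = 129∠40.7° V = 97.8 + j84.12 V.
Step 5 — Current: I = V / Z = 0.01747 - j0.00368 A = 0.01785∠-11.9° A.
Step 6 — Complex power: S = V·I* = 1.399 + j1.829 VA.
Step 7 — Real power: P = Re(S) = 1.399 W.
Step 8 — Reactive power: Q = Im(S) = 1.829 VAR.
Step 9 — Apparent power: |S| = 2.302 VA.
Step 10 — Power factor: PF = P/|S| = 0.6074 (lagging).

(a) P = 1.399 W  (b) Q = 1.829 VAR  (c) S = 2.302 VA  (d) PF = 0.6074 (lagging)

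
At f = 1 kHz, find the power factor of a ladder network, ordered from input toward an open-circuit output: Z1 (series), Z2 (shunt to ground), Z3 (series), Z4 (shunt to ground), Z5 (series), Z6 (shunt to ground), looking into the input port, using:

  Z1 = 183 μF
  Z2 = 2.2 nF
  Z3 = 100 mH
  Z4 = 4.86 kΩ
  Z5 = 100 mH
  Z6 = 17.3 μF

Step 1 — Angular frequency: ω = 2π·f = 2π·1000 = 6283 rad/s.
Step 2 — Component impedances:
  Z1: Z = 1/(jωC) = -j/(ω·C) = 0 - j0.8697 Ω
  Z2: Z = 1/(jωC) = -j/(ω·C) = 0 - j7.234e+04 Ω
  Z3: Z = jωL = j·6283·0.1 = 0 + j628.3 Ω
  Z4: Z = R = 4860 Ω
  Z5: Z = jωL = j·6283·0.1 = 0 + j628.3 Ω
  Z6: Z = 1/(jωC) = -j/(ω·C) = 0 - j9.2 Ω
Step 3 — Ladder network (open output): work backward from the far end, alternating series and parallel combinations. Z_in = 80.34 + j1258 Ω = 1261∠86.3° Ω.
Step 4 — Power factor: PF = cos(φ) = Re(Z)/|Z| = 80.335/1260.7 = 0.06372.
Step 5 — Type: Im(Z) = 1258 ⇒ lagging (phase φ = 86.3°).

PF = 0.06372 (lagging, φ = 86.3°)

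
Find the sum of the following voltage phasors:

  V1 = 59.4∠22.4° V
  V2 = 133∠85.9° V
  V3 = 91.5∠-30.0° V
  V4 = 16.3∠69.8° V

Step 1 — Convert each phasor to rectangular form:
  V1 = 59.4·(cos(22.4°) + j·sin(22.4°)) = 54.92 + j22.64 V
  V2 = 133·(cos(85.9°) + j·sin(85.9°)) = 9.509 + j132.7 V
  V3 = 91.5·(cos(-30.0°) + j·sin(-30.0°)) = 79.24 - j45.75 V
  V4 = 16.3·(cos(69.8°) + j·sin(69.8°)) = 5.628 + j15.3 V
Step 2 — Sum components: V_total = 149.3 + j124.8 V.
Step 3 — Convert to polar: |V_total| = 194.6 V, ∠V_total = 39.9°.

V_total = 194.6∠39.9° V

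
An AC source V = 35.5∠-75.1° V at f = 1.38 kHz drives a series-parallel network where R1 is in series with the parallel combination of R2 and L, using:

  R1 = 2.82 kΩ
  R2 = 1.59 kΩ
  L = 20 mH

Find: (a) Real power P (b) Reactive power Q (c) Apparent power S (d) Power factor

Step 1 — Angular frequency: ω = 2π·f = 2π·1380 = 8671 rad/s.
Step 2 — Component impedances:
  R1: Z = R = 2820 Ω
  R2: Z = R = 1590 Ω
  L: Z = jωL = j·8671·0.02 = 0 + j173.4 Ω
Step 3 — Parallel branch: R2 || L = 1/(1/R2 + 1/L) = 18.69 + j171.4 Ω.
Step 4 — Series with R1: Z_total = R1 + (R2 || L) = 2839 + j171.4 Ω = 2844∠3.5° Ω.
Step 5 — Source phasor: V = 35.5∠-75.1° V = 9.128 - j34.31 V.
Step 6 — Current: I = V / Z = 0.002477 - j0.01223 A = 0.01248∠-78.6° A.
Step 7 — Complex power: S = V·I* = 0.4423 + j0.02671 VA.
Step 8 — Real power: P = Re(S) = 0.4423 W.
Step 9 — Reactive power: Q = Im(S) = 0.02671 VAR.
Step 10 — Apparent power: |S| = 0.4431 VA.
Step 11 — Power factor: PF = P/|S| = 0.9982 (lagging).

(a) P = 0.4423 W  (b) Q = 0.02671 VAR  (c) S = 0.4431 VA  (d) PF = 0.9982 (lagging)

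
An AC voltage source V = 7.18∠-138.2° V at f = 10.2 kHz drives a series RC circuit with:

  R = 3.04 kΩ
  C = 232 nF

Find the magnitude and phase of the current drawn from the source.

Step 1 — Angular frequency: ω = 2π·f = 2π·1.02e+04 = 6.409e+04 rad/s.
Step 2 — Component impedances:
  R: Z = R = 3040 Ω
  C: Z = 1/(jωC) = -j/(ω·C) = 0 - j67.26 Ω
Step 3 — Series combination: Z_total = R + C = 3040 - j67.26 Ω = 3041∠-1.3° Ω.
Step 4 — Source phasor: V = 7.18∠-138.2° V = -5.353 - j4.786 V.
Step 5 — Ohm's law: I = V / Z_total = (-5.353 - j4.786) / (3040 - j67.26) = -0.001725 - j0.001612 A.
Step 6 — Convert to polar: |I| = 0.002361 A, ∠I = -136.9°.

I = 0.002361∠-136.9° A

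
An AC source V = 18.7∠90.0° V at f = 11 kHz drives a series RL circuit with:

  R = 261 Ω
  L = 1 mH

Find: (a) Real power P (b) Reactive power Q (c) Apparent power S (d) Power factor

Step 1 — Angular frequency: ω = 2π·f = 2π·1.1e+04 = 6.912e+04 rad/s.
Step 2 — Component impedances:
  R: Z = R = 261 Ω
  L: Z = jωL = j·6.912e+04·0.001 = 0 + j69.12 Ω
Step 3 — Series combination: Z_total = R + L = 261 + j69.12 Ω = 270∠14.8° Ω.
Step 4 — Source phasor: V = 18.7∠90.0° V = 0 + j18.7 V.
Step 5 — Current: I = V / Z = 0.01773 + j0.06695 A = 0.06926∠75.2° A.
Step 6 — Complex power: S = V·I* = 1.252 + j0.3315 VA.
Step 7 — Real power: P = Re(S) = 1.252 W.
Step 8 — Reactive power: Q = Im(S) = 0.3315 VAR.
Step 9 — Apparent power: |S| = 1.295 VA.
Step 10 — Power factor: PF = P/|S| = 0.9667 (lagging).

(a) P = 1.252 W  (b) Q = 0.3315 VAR  (c) S = 1.295 VA  (d) PF = 0.9667 (lagging)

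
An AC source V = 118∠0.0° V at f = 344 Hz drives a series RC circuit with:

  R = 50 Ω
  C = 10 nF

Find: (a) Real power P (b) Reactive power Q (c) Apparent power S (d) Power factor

Step 1 — Angular frequency: ω = 2π·f = 2π·344 = 2161 rad/s.
Step 2 — Component impedances:
  R: Z = R = 50 Ω
  C: Z = 1/(jωC) = -j/(ω·C) = 0 - j4.627e+04 Ω
Step 3 — Series combination: Z_total = R + C = 50 - j4.627e+04 Ω = 4.627e+04∠-89.9° Ω.
Step 4 — Source phasor: V = 118∠0.0° V = 118 V.
Step 5 — Current: I = V / Z = 2.756e-06 + j0.00255 A = 0.00255∠89.9° A.
Step 6 — Complex power: S = V·I* = 0.0003252 - j0.301 VA.
Step 7 — Real power: P = Re(S) = 0.0003252 W.
Step 8 — Reactive power: Q = Im(S) = -0.301 VAR.
Step 9 — Apparent power: |S| = 0.301 VA.
Step 10 — Power factor: PF = P/|S| = 0.001081 (leading).

(a) P = 0.0003252 W  (b) Q = -0.301 VAR  (c) S = 0.301 VA  (d) PF = 0.001081 (leading)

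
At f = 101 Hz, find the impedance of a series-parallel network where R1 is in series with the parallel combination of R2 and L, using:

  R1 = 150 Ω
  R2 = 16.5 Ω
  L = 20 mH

Step 1 — Angular frequency: ω = 2π·f = 2π·101 = 634.6 rad/s.
Step 2 — Component impedances:
  R1: Z = R = 150 Ω
  R2: Z = R = 16.5 Ω
  L: Z = jωL = j·634.6·0.02 = 0 + j12.69 Ω
Step 3 — Parallel branch: R2 || L = 1/(1/R2 + 1/L) = 6.134 + j7.974 Ω.
Step 4 — Series with R1: Z_total = R1 + (R2 || L) = 156.1 + j7.974 Ω = 156.3∠2.9° Ω.

Z = 156.1 + j7.974 Ω = 156.3∠2.9° Ω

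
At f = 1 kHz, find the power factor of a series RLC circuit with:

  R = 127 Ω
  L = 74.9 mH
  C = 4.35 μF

Step 1 — Angular frequency: ω = 2π·f = 2π·1000 = 6283 rad/s.
Step 2 — Component impedances:
  R: Z = R = 127 Ω
  L: Z = jωL = j·6283·0.0749 = 0 + j470.6 Ω
  C: Z = 1/(jωC) = -j/(ω·C) = 0 - j36.59 Ω
Step 3 — Series combination: Z_total = R + L + C = 127 + j434 Ω = 452.2∠73.7° Ω.
Step 4 — Power factor: PF = cos(φ) = Re(Z)/|Z| = 127/452.2 = 0.2808.
Step 5 — Type: Im(Z) = 434 ⇒ lagging (phase φ = 73.7°).

PF = 0.2808 (lagging, φ = 73.7°)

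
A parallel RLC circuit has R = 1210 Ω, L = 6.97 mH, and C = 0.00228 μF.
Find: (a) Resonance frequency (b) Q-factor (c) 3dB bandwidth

Step 1 — Resonance: ω₀ = 1/√(LC) = 1/√(0.00697·2.28e-09) = 2.509e+05 rad/s.
Step 2 — f₀ = ω₀/(2π) = 3.992e+04 Hz.
Step 3 — Parallel Q: Q = R/(ω₀L) = 1210/(2.509e+05·0.00697) = 0.692.
Step 4 — Bandwidth: Δω = ω₀/Q = 3.625e+05 rad/s; BW = Δω/(2π) = 5.769e+04 Hz.

(a) f₀ = 3.992e+04 Hz  (b) Q = 0.692  (c) BW = 5.769e+04 Hz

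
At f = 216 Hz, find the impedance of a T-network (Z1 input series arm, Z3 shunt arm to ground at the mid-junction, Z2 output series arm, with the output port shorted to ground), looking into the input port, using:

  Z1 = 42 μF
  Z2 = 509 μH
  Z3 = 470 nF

Step 1 — Angular frequency: ω = 2π·f = 2π·216 = 1357 rad/s.
Step 2 — Component impedances:
  Z1: Z = 1/(jωC) = -j/(ω·C) = 0 - j17.54 Ω
  Z2: Z = jωL = j·1357·0.000509 = 0 + j0.6908 Ω
  Z3: Z = 1/(jωC) = -j/(ω·C) = 0 - j1568 Ω
Step 3 — With the output port shorted to ground, the output series arm Z2 runs from the junction to ground; the shunt arm Z3 also runs from the junction to ground. They appear in parallel: Z3 || Z2 = 0 + j0.6911 Ω.
Step 4 — Series with input arm Z1: Z_in = Z1 + (Z3 || Z2) = 0 - j16.85 Ω = 16.85∠-90.0° Ω.

Z = 0 - j16.85 Ω = 16.85∠-90.0° Ω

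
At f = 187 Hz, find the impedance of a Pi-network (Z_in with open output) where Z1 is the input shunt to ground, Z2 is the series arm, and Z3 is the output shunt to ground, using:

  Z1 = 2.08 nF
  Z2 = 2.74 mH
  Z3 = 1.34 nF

Step 1 — Angular frequency: ω = 2π·f = 2π·187 = 1175 rad/s.
Step 2 — Component impedances:
  Z1: Z = 1/(jωC) = -j/(ω·C) = 0 - j4.092e+05 Ω
  Z2: Z = jωL = j·1175·0.00274 = 0 + j3.219 Ω
  Z3: Z = 1/(jωC) = -j/(ω·C) = 0 - j6.351e+05 Ω
Step 3 — With open output, the series arm Z2 and the output shunt Z3 appear in series to ground: Z2 + Z3 = 0 - j6.351e+05 Ω.
Step 4 — Parallel with input shunt Z1: Z_in = Z1 || (Z2 + Z3) = 0 - j2.489e+05 Ω = 2.489e+05∠-90.0° Ω.

Z = 0 - j2.489e+05 Ω = 2.489e+05∠-90.0° Ω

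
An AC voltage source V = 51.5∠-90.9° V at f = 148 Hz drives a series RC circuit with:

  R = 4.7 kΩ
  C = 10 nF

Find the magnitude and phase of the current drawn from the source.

Step 1 — Angular frequency: ω = 2π·f = 2π·148 = 929.9 rad/s.
Step 2 — Component impedances:
  R: Z = R = 4700 Ω
  C: Z = 1/(jωC) = -j/(ω·C) = 0 - j1.075e+05 Ω
Step 3 — Series combination: Z_total = R + C = 4700 - j1.075e+05 Ω = 1.076e+05∠-87.5° Ω.
Step 4 — Source phasor: V = 51.5∠-90.9° V = -0.8089 - j51.49 V.
Step 5 — Ohm's law: I = V / Z_total = (-0.8089 - j51.49) / (4700 - j1.075e+05) = 0.0004776 - j2.84e-05 A.
Step 6 — Convert to polar: |I| = 0.0004784 A, ∠I = -3.4°.

I = 0.0004784∠-3.4° A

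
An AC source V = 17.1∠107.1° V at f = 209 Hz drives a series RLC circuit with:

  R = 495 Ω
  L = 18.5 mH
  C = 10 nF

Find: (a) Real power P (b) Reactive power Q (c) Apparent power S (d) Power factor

Step 1 — Angular frequency: ω = 2π·f = 2π·209 = 1313 rad/s.
Step 2 — Component impedances:
  R: Z = R = 495 Ω
  L: Z = jωL = j·1313·0.0185 = 0 + j24.29 Ω
  C: Z = 1/(jωC) = -j/(ω·C) = 0 - j7.615e+04 Ω
Step 3 — Series combination: Z_total = R + L + C = 495 - j7.613e+04 Ω = 7.613e+04∠-89.6° Ω.
Step 4 — Source phasor: V = 17.1∠107.1° V = -5.028 + j16.34 V.
Step 5 — Current: I = V / Z = -0.0002151 - j6.465e-05 A = 0.0002246∠-163.3° A.
Step 6 — Complex power: S = V·I* = 2.498e-05 - j0.003841 VA.
Step 7 — Real power: P = Re(S) = 2.498e-05 W.
Step 8 — Reactive power: Q = Im(S) = -0.003841 VAR.
Step 9 — Apparent power: |S| = 0.003841 VA.
Step 10 — Power factor: PF = P/|S| = 0.006502 (leading).

(a) P = 2.498e-05 W  (b) Q = -0.003841 VAR  (c) S = 0.003841 VA  (d) PF = 0.006502 (leading)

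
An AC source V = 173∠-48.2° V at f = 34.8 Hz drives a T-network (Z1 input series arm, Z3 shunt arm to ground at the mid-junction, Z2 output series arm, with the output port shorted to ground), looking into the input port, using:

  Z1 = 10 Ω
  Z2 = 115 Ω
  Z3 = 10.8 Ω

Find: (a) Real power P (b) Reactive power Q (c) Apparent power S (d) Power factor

Step 1 — Angular frequency: ω = 2π·f = 2π·34.8 = 218.7 rad/s.
Step 2 — Component impedances:
  Z1: Z = R = 10 Ω
  Z2: Z = R = 115 Ω
  Z3: Z = R = 10.8 Ω
Step 3 — With the output port shorted to ground, the output series arm Z2 runs from the junction to ground; the shunt arm Z3 also runs from the junction to ground. They appear in parallel: Z3 || Z2 = 9.873 Ω.
Step 4 — Series with input arm Z1: Z_in = Z1 + (Z3 || Z2) = 19.87 Ω = 19.87∠0.0° Ω.
Step 5 — Source phasor: V = 173∠-48.2° V = 115.3 - j129 V.
Step 6 — Current: I = V / Z = 5.802 - j6.49 A = 8.705∠-48.2° A.
Step 7 — Complex power: S = V·I* = 1506 VA.
Step 8 — Real power: P = Re(S) = 1506 W.
Step 9 — Reactive power: Q = Im(S) = 0 VAR.
Step 10 — Apparent power: |S| = 1506 VA.
Step 11 — Power factor: PF = P/|S| = 1 (unity).

(a) P = 1506 W  (b) Q = 0 VAR  (c) S = 1506 VA  (d) PF = 1 (unity)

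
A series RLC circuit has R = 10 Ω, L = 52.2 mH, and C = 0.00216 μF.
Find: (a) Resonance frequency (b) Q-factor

Step 1 — Resonance condition Im(Z)=0 gives ω₀ = 1/√(LC).
Step 2 — ω₀ = 1/√(0.0522·2.16e-09) = 9.418e+04 rad/s.
Step 3 — f₀ = ω₀/(2π) = 1.499e+04 Hz.
Step 4 — Series Q: Q = ω₀L/R = 9.418e+04·0.0522/10 = 491.6.

(a) f₀ = 1.499e+04 Hz  (b) Q = 491.6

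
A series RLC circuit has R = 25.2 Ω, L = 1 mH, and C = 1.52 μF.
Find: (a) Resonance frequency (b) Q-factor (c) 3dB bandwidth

Step 1 — Resonance: ω₀ = 1/√(LC) = 1/√(0.001·1.52e-06) = 2.565e+04 rad/s.
Step 2 — f₀ = ω₀/(2π) = 4082 Hz.
Step 3 — Series Q: Q = ω₀L/R = 2.565e+04·0.001/25.2 = 1.018.
Step 4 — Bandwidth: Δω = ω₀/Q = 2.52e+04 rad/s; BW = Δω/(2π) = 4011 Hz.

(a) f₀ = 4082 Hz  (b) Q = 1.018  (c) BW = 4011 Hz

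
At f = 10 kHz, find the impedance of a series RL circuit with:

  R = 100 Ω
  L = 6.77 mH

Step 1 — Angular frequency: ω = 2π·f = 2π·1e+04 = 6.283e+04 rad/s.
Step 2 — Component impedances:
  R: Z = R = 100 Ω
  L: Z = jωL = j·6.283e+04·0.00677 = 0 + j425.4 Ω
Step 3 — Series combination: Z_total = R + L = 100 + j425.4 Ω = 437∠76.8° Ω.

Z = 100 + j425.4 Ω = 437∠76.8° Ω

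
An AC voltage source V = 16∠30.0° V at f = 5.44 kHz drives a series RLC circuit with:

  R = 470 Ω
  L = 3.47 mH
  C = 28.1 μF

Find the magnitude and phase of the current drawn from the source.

Step 1 — Angular frequency: ω = 2π·f = 2π·5440 = 3.418e+04 rad/s.
Step 2 — Component impedances:
  R: Z = R = 470 Ω
  L: Z = jωL = j·3.418e+04·0.00347 = 0 + j118.6 Ω
  C: Z = 1/(jωC) = -j/(ω·C) = 0 - j1.041 Ω
Step 3 — Series combination: Z_total = R + L + C = 470 + j117.6 Ω = 484.5∠14.0° Ω.
Step 4 — Source phasor: V = 16∠30.0° V = 13.86 + j8 V.
Step 5 — Ohm's law: I = V / Z_total = (13.86 + j8) / (470 + j117.6) = 0.03175 + j0.009079 A.
Step 6 — Convert to polar: |I| = 0.03303 A, ∠I = 16.0°.

I = 0.03303∠16.0° A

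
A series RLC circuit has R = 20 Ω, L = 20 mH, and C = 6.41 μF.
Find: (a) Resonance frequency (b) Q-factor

Step 1 — Resonance condition Im(Z)=0 gives ω₀ = 1/√(LC).
Step 2 — ω₀ = 1/√(0.02·6.41e-06) = 2793 rad/s.
Step 3 — f₀ = ω₀/(2π) = 444.5 Hz.
Step 4 — Series Q: Q = ω₀L/R = 2793·0.02/20 = 2.793.

(a) f₀ = 444.5 Hz  (b) Q = 2.793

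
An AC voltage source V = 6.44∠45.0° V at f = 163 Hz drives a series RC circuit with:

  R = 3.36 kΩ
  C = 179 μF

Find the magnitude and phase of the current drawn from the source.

Step 1 — Angular frequency: ω = 2π·f = 2π·163 = 1024 rad/s.
Step 2 — Component impedances:
  R: Z = R = 3360 Ω
  C: Z = 1/(jωC) = -j/(ω·C) = 0 - j5.455 Ω
Step 3 — Series combination: Z_total = R + C = 3360 - j5.455 Ω = 3360∠-0.1° Ω.
Step 4 — Source phasor: V = 6.44∠45.0° V = 4.554 + j4.554 V.
Step 5 — Ohm's law: I = V / Z_total = (4.554 + j4.554) / (3360 - j5.455) = 0.001353 + j0.001357 A.
Step 6 — Convert to polar: |I| = 0.001917 A, ∠I = 45.1°.

I = 0.001917∠45.1° A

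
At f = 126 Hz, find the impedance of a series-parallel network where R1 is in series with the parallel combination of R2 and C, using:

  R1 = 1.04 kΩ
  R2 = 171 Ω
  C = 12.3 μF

Step 1 — Angular frequency: ω = 2π·f = 2π·126 = 791.7 rad/s.
Step 2 — Component impedances:
  R1: Z = R = 1040 Ω
  R2: Z = R = 171 Ω
  C: Z = 1/(jωC) = -j/(ω·C) = 0 - j102.7 Ω
Step 3 — Parallel branch: R2 || C = 1/(1/R2 + 1/C) = 45.33 - j75.47 Ω.
Step 4 — Series with R1: Z_total = R1 + (R2 || C) = 1085 - j75.47 Ω = 1088∠-4.0° Ω.

Z = 1085 - j75.47 Ω = 1088∠-4.0° Ω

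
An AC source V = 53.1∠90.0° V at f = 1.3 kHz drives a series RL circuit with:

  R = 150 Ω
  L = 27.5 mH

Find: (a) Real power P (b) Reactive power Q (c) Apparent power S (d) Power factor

Step 1 — Angular frequency: ω = 2π·f = 2π·1300 = 8168 rad/s.
Step 2 — Component impedances:
  R: Z = R = 150 Ω
  L: Z = jωL = j·8168·0.0275 = 0 + j224.6 Ω
Step 3 — Series combination: Z_total = R + L = 150 + j224.6 Ω = 270.1∠56.3° Ω.
Step 4 — Source phasor: V = 53.1∠90.0° V = 0 + j53.1 V.
Step 5 — Current: I = V / Z = 0.1635 + j0.1092 A = 0.1966∠33.7° A.
Step 6 — Complex power: S = V·I* = 5.797 + j8.681 VA.
Step 7 — Real power: P = Re(S) = 5.797 W.
Step 8 — Reactive power: Q = Im(S) = 8.681 VAR.
Step 9 — Apparent power: |S| = 10.44 VA.
Step 10 — Power factor: PF = P/|S| = 0.5553 (lagging).

(a) P = 5.797 W  (b) Q = 8.681 VAR  (c) S = 10.44 VA  (d) PF = 0.5553 (lagging)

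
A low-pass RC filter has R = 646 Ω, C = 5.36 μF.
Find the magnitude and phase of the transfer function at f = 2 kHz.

Step 1 — Angular frequency: ω = 2π·2000 = 1.257e+04 rad/s.
Step 2 — Transfer function: H(jω) = 1/(1 + jωRC).
Step 3 — Denominator: 1 + jωRC = 1 + j·1.257e+04·646·5.36e-06 = 1 + j43.51.
Step 4 — H = 0.0005279 - j0.02297.
Step 5 — Magnitude: |H| = 0.02298 (-32.8 dB); phase: φ = -88.7°.

|H| = 0.02298 (-32.8 dB), φ = -88.7°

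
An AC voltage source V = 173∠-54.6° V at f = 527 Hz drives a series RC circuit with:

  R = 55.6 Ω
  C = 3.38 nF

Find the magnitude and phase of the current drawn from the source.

Step 1 — Angular frequency: ω = 2π·f = 2π·527 = 3311 rad/s.
Step 2 — Component impedances:
  R: Z = R = 55.6 Ω
  C: Z = 1/(jωC) = -j/(ω·C) = 0 - j8.935e+04 Ω
Step 3 — Series combination: Z_total = R + C = 55.6 - j8.935e+04 Ω = 8.935e+04∠-90.0° Ω.
Step 4 — Source phasor: V = 173∠-54.6° V = 100.2 - j141 V.
Step 5 — Ohm's law: I = V / Z_total = (100.2 - j141) / (55.6 - j8.935e+04) = 0.001579 + j0.001121 A.
Step 6 — Convert to polar: |I| = 0.001936 A, ∠I = 35.4°.

I = 0.001936∠35.4° A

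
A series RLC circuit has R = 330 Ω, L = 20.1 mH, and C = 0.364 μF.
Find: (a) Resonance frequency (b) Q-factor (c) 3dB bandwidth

Step 1 — Resonance condition Im(Z)=0 gives ω₀ = 1/√(LC).
Step 2 — ω₀ = 1/√(0.0201·3.64e-07) = 1.169e+04 rad/s.
Step 3 — f₀ = ω₀/(2π) = 1861 Hz.
Step 4 — Series Q: Q = ω₀L/R = 1.169e+04·0.0201/330 = 0.7121.
Step 5 — 3dB bandwidth: Δω = ω₀/Q = 1.642e+04 rad/s; BW = Δω/(2π) = 2613 Hz.

(a) f₀ = 1861 Hz  (b) Q = 0.7121  (c) BW = 2613 Hz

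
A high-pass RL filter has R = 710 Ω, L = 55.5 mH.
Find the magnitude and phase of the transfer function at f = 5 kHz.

Step 1 — Angular frequency: ω = 2π·5000 = 3.142e+04 rad/s.
Step 2 — Transfer function: H(jω) = jωL/(R + jωL).
Step 3 — Numerator jωL = j·1744; denominator R + jωL = 710 + j1744.
Step 4 — H = 0.8578 + j0.3493.
Step 5 — Magnitude: |H| = 0.9262 (-0.7 dB); phase: φ = 22.2°.

|H| = 0.9262 (-0.7 dB), φ = 22.2°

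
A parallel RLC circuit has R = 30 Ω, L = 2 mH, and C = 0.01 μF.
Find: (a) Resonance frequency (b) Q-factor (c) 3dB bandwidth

Step 1 — Resonance: ω₀ = 1/√(LC) = 1/√(0.002·1e-08) = 2.236e+05 rad/s.
Step 2 — f₀ = ω₀/(2π) = 3.559e+04 Hz.
Step 3 — Parallel Q: Q = R/(ω₀L) = 30/(2.236e+05·0.002) = 0.06708.
Step 4 — Bandwidth: Δω = ω₀/Q = 3.333e+06 rad/s; BW = Δω/(2π) = 5.305e+05 Hz.

(a) f₀ = 3.559e+04 Hz  (b) Q = 0.06708  (c) BW = 5.305e+05 Hz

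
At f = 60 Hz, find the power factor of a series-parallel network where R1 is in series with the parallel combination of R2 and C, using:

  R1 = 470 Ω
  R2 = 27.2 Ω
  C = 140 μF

Step 1 — Angular frequency: ω = 2π·f = 2π·60 = 377 rad/s.
Step 2 — Component impedances:
  R1: Z = R = 470 Ω
  R2: Z = R = 27.2 Ω
  C: Z = 1/(jωC) = -j/(ω·C) = 0 - j18.95 Ω
Step 3 — Parallel branch: R2 || C = 1/(1/R2 + 1/C) = 8.886 - j12.76 Ω.
Step 4 — Series with R1: Z_total = R1 + (R2 || C) = 478.9 - j12.76 Ω = 479.1∠-1.5° Ω.
Step 5 — Power factor: PF = cos(φ) = Re(Z)/|Z| = 478.9/479.1 = 0.9996.
Step 6 — Type: Im(Z) = -12.76 ⇒ leading (phase φ = -1.5°).

PF = 0.9996 (leading, φ = -1.5°)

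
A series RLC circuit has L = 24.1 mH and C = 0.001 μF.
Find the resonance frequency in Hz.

Step 1 — Resonance condition Im(Z)=0 gives ω₀ = 1/√(LC).
Step 2 — ω₀ = 1/√(0.0241·1e-09) = 2.037e+05 rad/s.
Step 3 — f₀ = ω₀/(2π) = 3.242e+04 Hz.

f₀ = 3.242e+04 Hz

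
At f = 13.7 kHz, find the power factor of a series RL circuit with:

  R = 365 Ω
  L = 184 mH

Step 1 — Angular frequency: ω = 2π·f = 2π·1.37e+04 = 8.608e+04 rad/s.
Step 2 — Component impedances:
  R: Z = R = 365 Ω
  L: Z = jωL = j·8.608e+04·0.184 = 0 + j1.584e+04 Ω
Step 3 — Series combination: Z_total = R + L = 365 + j1.584e+04 Ω = 1.584e+04∠88.7° Ω.
Step 4 — Power factor: PF = cos(φ) = Re(Z)/|Z| = 365/1.584e+04 = 0.02304.
Step 5 — Type: Im(Z) = 1.584e+04 ⇒ lagging (phase φ = 88.7°).

PF = 0.02304 (lagging, φ = 88.7°)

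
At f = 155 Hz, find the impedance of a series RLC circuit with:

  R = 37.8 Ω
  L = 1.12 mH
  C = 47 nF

Step 1 — Angular frequency: ω = 2π·f = 2π·155 = 973.9 rad/s.
Step 2 — Component impedances:
  R: Z = R = 37.8 Ω
  L: Z = jωL = j·973.9·0.00112 = 0 + j1.091 Ω
  C: Z = 1/(jωC) = -j/(ω·C) = 0 - j2.185e+04 Ω
Step 3 — Series combination: Z_total = R + L + C = 37.8 - j2.185e+04 Ω = 2.185e+04∠-89.9° Ω.

Z = 37.8 - j2.185e+04 Ω = 2.185e+04∠-89.9° Ω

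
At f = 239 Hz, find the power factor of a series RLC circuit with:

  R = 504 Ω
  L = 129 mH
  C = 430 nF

Step 1 — Angular frequency: ω = 2π·f = 2π·239 = 1502 rad/s.
Step 2 — Component impedances:
  R: Z = R = 504 Ω
  L: Z = jωL = j·1502·0.129 = 0 + j193.7 Ω
  C: Z = 1/(jωC) = -j/(ω·C) = 0 - j1549 Ω
Step 3 — Series combination: Z_total = R + L + C = 504 - j1355 Ω = 1446∠-69.6° Ω.
Step 4 — Power factor: PF = cos(φ) = Re(Z)/|Z| = 504/1445.6 = 0.3486.
Step 5 — Type: Im(Z) = -1355 ⇒ leading (phase φ = -69.6°).

PF = 0.3486 (leading, φ = -69.6°)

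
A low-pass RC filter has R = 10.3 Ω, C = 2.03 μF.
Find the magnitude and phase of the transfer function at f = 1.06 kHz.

Step 1 — Angular frequency: ω = 2π·1060 = 6660 rad/s.
Step 2 — Transfer function: H(jω) = 1/(1 + jωRC).
Step 3 — Denominator: 1 + jωRC = 1 + j·6660·10.3·2.03e-06 = 1 + j0.1393.
Step 4 — H = 0.981 - j0.1366.
Step 5 — Magnitude: |H| = 0.9904 (-0.1 dB); phase: φ = -7.9°.

|H| = 0.9904 (-0.1 dB), φ = -7.9°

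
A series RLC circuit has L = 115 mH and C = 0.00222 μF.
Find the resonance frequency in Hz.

Step 1 — Resonance condition Im(Z)=0 gives ω₀ = 1/√(LC).
Step 2 — ω₀ = 1/√(0.115·2.22e-09) = 6.259e+04 rad/s.
Step 3 — f₀ = ω₀/(2π) = 9961 Hz.

f₀ = 9961 Hz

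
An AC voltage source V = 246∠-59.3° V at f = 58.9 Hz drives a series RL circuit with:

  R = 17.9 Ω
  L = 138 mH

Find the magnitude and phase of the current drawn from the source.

Step 1 — Angular frequency: ω = 2π·f = 2π·58.9 = 370.1 rad/s.
Step 2 — Component impedances:
  R: Z = R = 17.9 Ω
  L: Z = jωL = j·370.1·0.138 = 0 + j51.07 Ω
Step 3 — Series combination: Z_total = R + L = 17.9 + j51.07 Ω = 54.12∠70.7° Ω.
Step 4 — Source phasor: V = 246∠-59.3° V = 125.6 - j211.5 V.
Step 5 — Ohm's law: I = V / Z_total = (125.6 - j211.5) / (17.9 + j51.07) = -2.921 - j3.483 A.
Step 6 — Convert to polar: |I| = 4.546 A, ∠I = -130.0°.

I = 4.546∠-130.0° A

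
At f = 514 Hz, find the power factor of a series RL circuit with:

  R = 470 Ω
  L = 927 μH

Step 1 — Angular frequency: ω = 2π·f = 2π·514 = 3230 rad/s.
Step 2 — Component impedances:
  R: Z = R = 470 Ω
  L: Z = jωL = j·3230·0.000927 = 0 + j2.994 Ω
Step 3 — Series combination: Z_total = R + L = 470 + j2.994 Ω = 470∠0.4° Ω.
Step 4 — Power factor: PF = cos(φ) = Re(Z)/|Z| = 470/470 = 1.
Step 5 — Type: Im(Z) = 2.994 ⇒ lagging (phase φ = 0.4°).

PF = 1 (lagging, φ = 0.4°)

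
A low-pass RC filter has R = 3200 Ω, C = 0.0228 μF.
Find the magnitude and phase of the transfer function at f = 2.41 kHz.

Step 1 — Angular frequency: ω = 2π·2410 = 1.514e+04 rad/s.
Step 2 — Transfer function: H(jω) = 1/(1 + jωRC).
Step 3 — Denominator: 1 + jωRC = 1 + j·1.514e+04·3200·2.28e-08 = 1 + j1.105.
Step 4 — H = 0.4503 - j0.4975.
Step 5 — Magnitude: |H| = 0.6711 (-3.5 dB); phase: φ = -47.9°.

|H| = 0.6711 (-3.5 dB), φ = -47.9°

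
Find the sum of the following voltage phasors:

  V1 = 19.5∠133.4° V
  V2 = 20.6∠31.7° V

Step 1 — Convert each phasor to rectangular form:
  V1 = 19.5·(cos(133.4°) + j·sin(133.4°)) = -13.4 + j14.17 V
  V2 = 20.6·(cos(31.7°) + j·sin(31.7°)) = 17.53 + j10.82 V
Step 2 — Sum components: V_total = 4.129 + j24.99 V.
Step 3 — Convert to polar: |V_total| = 25.33 V, ∠V_total = 80.6°.

V_total = 25.33∠80.6° V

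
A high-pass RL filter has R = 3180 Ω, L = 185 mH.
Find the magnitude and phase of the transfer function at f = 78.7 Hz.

Step 1 — Angular frequency: ω = 2π·78.7 = 494.5 rad/s.
Step 2 — Transfer function: H(jω) = jωL/(R + jωL).
Step 3 — Numerator jωL = j·91.48; denominator R + jωL = 3180 + j91.48.
Step 4 — H = 0.0008269 + j0.02874.
Step 5 — Magnitude: |H| = 0.02876 (-30.8 dB); phase: φ = 88.4°.

|H| = 0.02876 (-30.8 dB), φ = 88.4°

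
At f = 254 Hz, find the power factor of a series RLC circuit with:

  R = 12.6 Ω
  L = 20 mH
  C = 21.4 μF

Step 1 — Angular frequency: ω = 2π·f = 2π·254 = 1596 rad/s.
Step 2 — Component impedances:
  R: Z = R = 12.6 Ω
  L: Z = jωL = j·1596·0.02 = 0 + j31.92 Ω
  C: Z = 1/(jωC) = -j/(ω·C) = 0 - j29.28 Ω
Step 3 — Series combination: Z_total = R + L + C = 12.6 + j2.638 Ω = 12.87∠11.8° Ω.
Step 4 — Power factor: PF = cos(φ) = Re(Z)/|Z| = 12.6/12.873 = 0.9788.
Step 5 — Type: Im(Z) = 2.638 ⇒ lagging (phase φ = 11.8°).

PF = 0.9788 (lagging, φ = 11.8°)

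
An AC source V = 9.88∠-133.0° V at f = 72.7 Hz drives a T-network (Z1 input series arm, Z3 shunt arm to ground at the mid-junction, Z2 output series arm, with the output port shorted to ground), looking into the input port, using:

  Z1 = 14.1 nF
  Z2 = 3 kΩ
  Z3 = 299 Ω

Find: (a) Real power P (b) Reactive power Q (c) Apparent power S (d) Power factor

Step 1 — Angular frequency: ω = 2π·f = 2π·72.7 = 456.8 rad/s.
Step 2 — Component impedances:
  Z1: Z = 1/(jωC) = -j/(ω·C) = 0 - j1.553e+05 Ω
  Z2: Z = R = 3000 Ω
  Z3: Z = R = 299 Ω
Step 3 — With the output port shorted to ground, the output series arm Z2 runs from the junction to ground; the shunt arm Z3 also runs from the junction to ground. They appear in parallel: Z3 || Z2 = 271.9 Ω.
Step 4 — Series with input arm Z1: Z_in = Z1 + (Z3 || Z2) = 271.9 - j1.553e+05 Ω = 1.553e+05∠-89.9° Ω.
Step 5 — Source phasor: V = 9.88∠-133.0° V = -6.738 - j7.226 V.
Step 6 — Current: I = V / Z = 4.646e-05 - j4.348e-05 A = 6.363e-05∠-43.1° A.
Step 7 — Complex power: S = V·I* = 1.101e-06 - j0.0006287 VA.
Step 8 — Real power: P = Re(S) = 1.101e-06 W.
Step 9 — Reactive power: Q = Im(S) = -0.0006287 VAR.
Step 10 — Apparent power: |S| = 0.0006287 VA.
Step 11 — Power factor: PF = P/|S| = 0.001751 (leading).

(a) P = 1.101e-06 W  (b) Q = -0.0006287 VAR  (c) S = 0.0006287 VA  (d) PF = 0.001751 (leading)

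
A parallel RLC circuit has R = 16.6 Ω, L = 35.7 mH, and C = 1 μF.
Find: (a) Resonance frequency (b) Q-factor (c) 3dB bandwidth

Step 1 — Resonance: ω₀ = 1/√(LC) = 1/√(0.0357·1e-06) = 5293 rad/s.
Step 2 — f₀ = ω₀/(2π) = 842.3 Hz.
Step 3 — Parallel Q: Q = R/(ω₀L) = 16.6/(5293·0.0357) = 0.08786.
Step 4 — Bandwidth: Δω = ω₀/Q = 6.024e+04 rad/s; BW = Δω/(2π) = 9588 Hz.

(a) f₀ = 842.3 Hz  (b) Q = 0.08786  (c) BW = 9588 Hz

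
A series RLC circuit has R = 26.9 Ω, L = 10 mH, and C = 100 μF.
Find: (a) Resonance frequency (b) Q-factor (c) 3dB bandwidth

Step 1 — Resonance: ω₀ = 1/√(LC) = 1/√(0.01·0.0001) = 1000 rad/s.
Step 2 — f₀ = ω₀/(2π) = 159.2 Hz.
Step 3 — Series Q: Q = ω₀L/R = 1000·0.01/26.9 = 0.3717.
Step 4 — Bandwidth: Δω = ω₀/Q = 2690 rad/s; BW = Δω/(2π) = 428.1 Hz.

(a) f₀ = 159.2 Hz  (b) Q = 0.3717  (c) BW = 428.1 Hz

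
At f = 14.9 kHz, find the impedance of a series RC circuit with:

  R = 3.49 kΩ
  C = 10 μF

Step 1 — Angular frequency: ω = 2π·f = 2π·1.49e+04 = 9.362e+04 rad/s.
Step 2 — Component impedances:
  R: Z = R = 3490 Ω
  C: Z = 1/(jωC) = -j/(ω·C) = 0 - j1.068 Ω
Step 3 — Series combination: Z_total = R + C = 3490 - j1.068 Ω = 3490∠-0.0° Ω.

Z = 3490 - j1.068 Ω = 3490∠-0.0° Ω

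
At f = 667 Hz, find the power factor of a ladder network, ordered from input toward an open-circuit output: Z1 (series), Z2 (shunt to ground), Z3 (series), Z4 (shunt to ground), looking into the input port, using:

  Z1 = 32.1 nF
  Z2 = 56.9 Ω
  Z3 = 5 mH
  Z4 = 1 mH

Step 1 — Angular frequency: ω = 2π·f = 2π·667 = 4191 rad/s.
Step 2 — Component impedances:
  Z1: Z = 1/(jωC) = -j/(ω·C) = 0 - j7433 Ω
  Z2: Z = R = 56.9 Ω
  Z3: Z = jωL = j·4191·0.005 = 0 + j20.95 Ω
  Z4: Z = jωL = j·4191·0.001 = 0 + j4.191 Ω
Step 3 — Ladder network (open output): work backward from the far end, alternating series and parallel combinations. Z_in = 9.297 - j7412 Ω = 7412∠-89.9° Ω.
Step 4 — Power factor: PF = cos(φ) = Re(Z)/|Z| = 9.297/7412 = 0.001254.
Step 5 — Type: Im(Z) = -7412 ⇒ leading (phase φ = -89.9°).

PF = 0.001254 (leading, φ = -89.9°)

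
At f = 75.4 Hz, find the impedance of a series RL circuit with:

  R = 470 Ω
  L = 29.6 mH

Step 1 — Angular frequency: ω = 2π·f = 2π·75.4 = 473.8 rad/s.
Step 2 — Component impedances:
  R: Z = R = 470 Ω
  L: Z = jωL = j·473.8·0.0296 = 0 + j14.02 Ω
Step 3 — Series combination: Z_total = R + L = 470 + j14.02 Ω = 470.2∠1.7° Ω.

Z = 470 + j14.02 Ω = 470.2∠1.7° Ω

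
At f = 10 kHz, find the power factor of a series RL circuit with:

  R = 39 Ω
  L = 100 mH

Step 1 — Angular frequency: ω = 2π·f = 2π·1e+04 = 6.283e+04 rad/s.
Step 2 — Component impedances:
  R: Z = R = 39 Ω
  L: Z = jωL = j·6.283e+04·0.1 = 0 + j6283 Ω
Step 3 — Series combination: Z_total = R + L = 39 + j6283 Ω = 6283∠89.6° Ω.
Step 4 — Power factor: PF = cos(φ) = Re(Z)/|Z| = 39/6283 = 0.006207.
Step 5 — Type: Im(Z) = 6283 ⇒ lagging (phase φ = 89.6°).

PF = 0.006207 (lagging, φ = 89.6°)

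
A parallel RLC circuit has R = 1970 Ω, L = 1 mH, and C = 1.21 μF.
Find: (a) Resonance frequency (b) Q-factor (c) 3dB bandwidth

Step 1 — Resonance: ω₀ = 1/√(LC) = 1/√(0.001·1.21e-06) = 2.875e+04 rad/s.
Step 2 — f₀ = ω₀/(2π) = 4575 Hz.
Step 3 — Parallel Q: Q = R/(ω₀L) = 1970/(2.875e+04·0.001) = 68.53.
Step 4 — Bandwidth: Δω = ω₀/Q = 419.5 rad/s; BW = Δω/(2π) = 66.77 Hz.

(a) f₀ = 4575 Hz  (b) Q = 68.53  (c) BW = 66.77 Hz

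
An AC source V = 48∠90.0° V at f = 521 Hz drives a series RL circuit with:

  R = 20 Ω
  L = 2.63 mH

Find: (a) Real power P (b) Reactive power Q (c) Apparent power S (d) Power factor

Step 1 — Angular frequency: ω = 2π·f = 2π·521 = 3274 rad/s.
Step 2 — Component impedances:
  R: Z = R = 20 Ω
  L: Z = jωL = j·3274·0.00263 = 0 + j8.609 Ω
Step 3 — Series combination: Z_total = R + L = 20 + j8.609 Ω = 21.77∠23.3° Ω.
Step 4 — Source phasor: V = 48∠90.0° V = 0 + j48 V.
Step 5 — Current: I = V / Z = 0.8716 + j2.025 A = 2.204∠66.7° A.
Step 6 — Complex power: S = V·I* = 97.19 + j41.84 VA.
Step 7 — Real power: P = Re(S) = 97.19 W.
Step 8 — Reactive power: Q = Im(S) = 41.84 VAR.
Step 9 — Apparent power: |S| = 105.8 VA.
Step 10 — Power factor: PF = P/|S| = 0.9185 (lagging).

(a) P = 97.19 W  (b) Q = 41.84 VAR  (c) S = 105.8 VA  (d) PF = 0.9185 (lagging)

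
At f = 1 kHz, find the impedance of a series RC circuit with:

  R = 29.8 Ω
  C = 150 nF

Step 1 — Angular frequency: ω = 2π·f = 2π·1000 = 6283 rad/s.
Step 2 — Component impedances:
  R: Z = R = 29.8 Ω
  C: Z = 1/(jωC) = -j/(ω·C) = 0 - j1061 Ω
Step 3 — Series combination: Z_total = R + C = 29.8 - j1061 Ω = 1061∠-88.4° Ω.

Z = 29.8 - j1061 Ω = 1061∠-88.4° Ω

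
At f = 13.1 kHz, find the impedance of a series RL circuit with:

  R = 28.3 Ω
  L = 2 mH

Step 1 — Angular frequency: ω = 2π·f = 2π·1.31e+04 = 8.231e+04 rad/s.
Step 2 — Component impedances:
  R: Z = R = 28.3 Ω
  L: Z = jωL = j·8.231e+04·0.002 = 0 + j164.6 Ω
Step 3 — Series combination: Z_total = R + L = 28.3 + j164.6 Ω = 167∠80.2° Ω.

Z = 28.3 + j164.6 Ω = 167∠80.2° Ω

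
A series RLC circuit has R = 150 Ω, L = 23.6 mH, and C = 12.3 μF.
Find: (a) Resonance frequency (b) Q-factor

Step 1 — Resonance condition Im(Z)=0 gives ω₀ = 1/√(LC).
Step 2 — ω₀ = 1/√(0.0236·1.23e-05) = 1856 rad/s.
Step 3 — f₀ = ω₀/(2π) = 295.4 Hz.
Step 4 — Series Q: Q = ω₀L/R = 1856·0.0236/150 = 0.292.

(a) f₀ = 295.4 Hz  (b) Q = 0.292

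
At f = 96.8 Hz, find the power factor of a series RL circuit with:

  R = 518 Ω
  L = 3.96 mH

Step 1 — Angular frequency: ω = 2π·f = 2π·96.8 = 608.2 rad/s.
Step 2 — Component impedances:
  R: Z = R = 518 Ω
  L: Z = jωL = j·608.2·0.00396 = 0 + j2.409 Ω
Step 3 — Series combination: Z_total = R + L = 518 + j2.409 Ω = 518∠0.3° Ω.
Step 4 — Power factor: PF = cos(φ) = Re(Z)/|Z| = 518/518 = 1.
Step 5 — Type: Im(Z) = 2.409 ⇒ lagging (phase φ = 0.3°).

PF = 1 (lagging, φ = 0.3°)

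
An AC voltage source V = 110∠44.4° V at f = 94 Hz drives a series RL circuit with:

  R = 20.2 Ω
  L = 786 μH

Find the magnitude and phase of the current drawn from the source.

Step 1 — Angular frequency: ω = 2π·f = 2π·94 = 590.6 rad/s.
Step 2 — Component impedances:
  R: Z = R = 20.2 Ω
  L: Z = jωL = j·590.6·0.000786 = 0 + j0.4642 Ω
Step 3 — Series combination: Z_total = R + L = 20.2 + j0.4642 Ω = 20.21∠1.3° Ω.
Step 4 — Source phasor: V = 110∠44.4° V = 78.59 + j76.96 V.
Step 5 — Ohm's law: I = V / Z_total = (78.59 + j76.96) / (20.2 + j0.4642) = 3.976 + j3.719 A.
Step 6 — Convert to polar: |I| = 5.444 A, ∠I = 43.1°.

I = 5.444∠43.1° A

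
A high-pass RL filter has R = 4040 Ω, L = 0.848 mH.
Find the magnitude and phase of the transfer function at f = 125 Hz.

Step 1 — Angular frequency: ω = 2π·125 = 785.4 rad/s.
Step 2 — Transfer function: H(jω) = jωL/(R + jωL).
Step 3 — Numerator jωL = j·0.666; denominator R + jωL = 4040 + j0.666.
Step 4 — H = 2.718e-08 + j0.0001649.
Step 5 — Magnitude: |H| = 0.0001649 (-75.7 dB); phase: φ = 90.0°.

|H| = 0.0001649 (-75.7 dB), φ = 90.0°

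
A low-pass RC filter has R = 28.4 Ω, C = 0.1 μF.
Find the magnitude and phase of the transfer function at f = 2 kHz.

Step 1 — Angular frequency: ω = 2π·2000 = 1.257e+04 rad/s.
Step 2 — Transfer function: H(jω) = 1/(1 + jωRC).
Step 3 — Denominator: 1 + jωRC = 1 + j·1.257e+04·28.4·1e-07 = 1 + j0.03569.
Step 4 — H = 0.9987 - j0.03564.
Step 5 — Magnitude: |H| = 0.9994 (-0.0 dB); phase: φ = -2.0°.

|H| = 0.9994 (-0.0 dB), φ = -2.0°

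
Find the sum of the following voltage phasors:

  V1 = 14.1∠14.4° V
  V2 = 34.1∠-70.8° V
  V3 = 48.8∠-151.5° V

Step 1 — Convert each phasor to rectangular form:
  V1 = 14.1·(cos(14.4°) + j·sin(14.4°)) = 13.66 + j3.507 V
  V2 = 34.1·(cos(-70.8°) + j·sin(-70.8°)) = 11.21 - j32.2 V
  V3 = 48.8·(cos(-151.5°) + j·sin(-151.5°)) = -42.89 - j23.29 V
Step 2 — Sum components: V_total = -18.01 - j51.98 V.
Step 3 — Convert to polar: |V_total| = 55.02 V, ∠V_total = -109.1°.

V_total = 55.02∠-109.1° V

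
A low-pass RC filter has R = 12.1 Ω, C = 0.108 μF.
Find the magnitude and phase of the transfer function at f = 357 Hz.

Step 1 — Angular frequency: ω = 2π·357 = 2243 rad/s.
Step 2 — Transfer function: H(jω) = 1/(1 + jωRC).
Step 3 — Denominator: 1 + jωRC = 1 + j·2243·12.1·1.08e-07 = 1 + j0.002931.
Step 4 — H = 1 - j0.002931.
Step 5 — Magnitude: |H| = 1 (-0.0 dB); phase: φ = -0.2°.

|H| = 1 (-0.0 dB), φ = -0.2°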